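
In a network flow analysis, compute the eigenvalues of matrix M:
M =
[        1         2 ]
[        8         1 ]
λ = -3, 5

Solve det(M - λI) = 0. For a 2×2 matrix the characteristic equation is λ² - (trace)λ + det = 0.
trace(M) = a + d = 1 + 1 = 2.
det(M) = a*d - b*c = (1)*(1) - (2)*(8) = 1 - 16 = -15.
Characteristic equation: λ² - (2)λ + (-15) = 0.
Discriminant = (2)² - 4*(-15) = 4 + 60 = 64.
λ = (2 ± √64) / 2 = (2 ± 8) / 2 = -3, 5.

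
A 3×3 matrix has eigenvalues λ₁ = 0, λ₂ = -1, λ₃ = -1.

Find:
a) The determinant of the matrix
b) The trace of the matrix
det = 0, trace = -2

Two standard eigenvalue identities:
- det(A) equals the product of the eigenvalues (counted with multiplicity).
- trace(A) equals the sum of the eigenvalues.
det(A) = (0)*(-1)*(-1) = 0.
trace(A) = 0 - 1 - 1 = -2.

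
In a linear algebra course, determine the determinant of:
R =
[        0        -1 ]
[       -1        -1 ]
det(R) = -1

For a 2×2 matrix [[a, b], [c, d]], det = a*d - b*c.
det(R) = (0)*(-1) - (-1)*(-1) = 0 - 1 = -1.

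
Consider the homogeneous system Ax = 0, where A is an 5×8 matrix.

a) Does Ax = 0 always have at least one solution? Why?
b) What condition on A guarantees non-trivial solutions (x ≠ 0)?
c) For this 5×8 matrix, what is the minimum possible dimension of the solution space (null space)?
a) Yes, x = 0 is always a solution. b) When A has linearly dependent columns (rank < n). c) Minimum nullity = 3.

a) x = 0 satisfies A·0 = 0, so the zero vector is always a solution.
b) Non-trivial solutions exist iff the columns of A are linearly dependent, equivalently rank(A) < n (the number of columns).
c) By rank-nullity, rank(A) + nullity(A) = n = 8. Since A has only 5 rows, rank(A) ≤ 5, so nullity(A) ≥ 8 - 5 = 3.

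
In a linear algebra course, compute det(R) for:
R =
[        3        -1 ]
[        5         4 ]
det(R) = 17

For a 2×2 matrix [[a, b], [c, d]], det = a*d - b*c.
det(R) = (3)*(4) - (-1)*(5) = 12 + 5 = 17.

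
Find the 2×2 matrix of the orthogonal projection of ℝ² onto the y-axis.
[[0, 0], [0, 1]]

The orthogonal projection onto the line spanned by a nonzero vector u = (a, b) has matrix P = (u uᵀ) / (uᵀ u) = (1/(a² + b²)) · [[a², ab], [ab, b²]].
Here u = (0, 1), so a² + b² = 0 + 1 = 1.
P = (1/1) · [[0, 0], [0, 1]] = [[0, 0], [0, 1]].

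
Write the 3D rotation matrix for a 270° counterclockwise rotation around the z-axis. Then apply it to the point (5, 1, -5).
R = [[0, 1, 0], [-1, 0, 0], [0, 0, 1]]; R·(5, 1, -5) = (1, -5, -5)

Rotation matrix for 270° around z-axis:
cos(270°) = 0, sin(270°) = -1
R = [[0, 1, 0], [-1, 0, 0], [0, 0, 1]]
Apply to (5, 1, -5): R·[5, 1, -5]ᵀ = (1, -5, -5)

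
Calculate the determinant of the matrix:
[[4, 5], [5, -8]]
-57

For a 2×2 matrix [[a, b], [c, d]], det = ad - bc
det = (4)(-8) - (5)(5) = -32 - 25 = -57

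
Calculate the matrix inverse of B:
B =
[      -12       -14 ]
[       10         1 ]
det(B) = 128
B⁻¹ =
[    1/128      7/64 ]
[    -5/64     -3/32 ]

For a 2×2 matrix B = [[a, b], [c, d]] with det(B) ≠ 0, B⁻¹ = (1/det(B)) * [[d, -b], [-c, a]].
det(B) = (-12)*(1) - (-14)*(10) = -12 + 140 = 128.
B⁻¹ = (1/128) * [[1, 14], [-10, -12]].
Dividing each entry by 128 and reducing:
B⁻¹ =
[    1/128      7/64 ]
[    -5/64     -3/32 ]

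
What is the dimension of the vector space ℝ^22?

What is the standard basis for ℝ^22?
Dimension = 22; standard basis = {e_1, e_2, e_3, …, e_22}

ℝ^22 is the space of 22-tuples of real numbers; its dimension is 22.
The standard basis consists of 22 vectors: e_1, e_2, e_3, …, e_22, where e_i is the vector with 1 in position i and 0 elsewhere.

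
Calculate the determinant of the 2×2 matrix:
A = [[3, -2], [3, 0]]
6

For A = [[a, b], [c, d]], det(A) = a*d - b*c.
det(A) = (3)*(0) - (-2)*(3) = 0 - -6 = 6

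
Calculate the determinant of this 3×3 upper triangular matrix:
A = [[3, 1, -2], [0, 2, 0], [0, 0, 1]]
6

The determinant of a triangular matrix is the product of its diagonal entries (the off-diagonal entries above the diagonal do not affect it).
det(A) = (3) * (2) * (1) = 6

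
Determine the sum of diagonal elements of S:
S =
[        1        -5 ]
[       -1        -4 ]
tr(S) = 1 - 4 = -3

The trace of a square matrix is the sum of its diagonal entries.
Diagonal entries of S: S[0][0] = 1, S[1][1] = -4.
tr(S) = 1 - 4 = -3.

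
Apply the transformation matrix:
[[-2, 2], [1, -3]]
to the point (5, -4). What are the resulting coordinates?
(-18, 17)

Matrix multiplication:
[[-2, 2], [1, -3]] × [5, -4]ᵀ
= [-2×5 + 2×-4, 1×5 + -3×-4]ᵀ
= [-18.0000, 17.0000]ᵀ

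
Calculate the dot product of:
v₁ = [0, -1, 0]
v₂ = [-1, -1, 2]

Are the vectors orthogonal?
1, No

The dot product is the sum of products of corresponding components.
v₁·v₂ = (0)*(-1) + (-1)*(-1) + (0)*(2) = 0 + 1 + 0 = 1.
Two vectors are orthogonal iff their dot product is 0; here the dot product is 1, so the vectors are not orthogonal.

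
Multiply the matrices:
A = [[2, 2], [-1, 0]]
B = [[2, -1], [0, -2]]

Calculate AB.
[[4, -6], [-2, 1]]

Each entry (i,j) of AB = sum over k of A[i][k]*B[k][j].
(AB)[0][0] = (2)*(2) + (2)*(0) = 4
(AB)[0][1] = (2)*(-1) + (2)*(-2) = -6
(AB)[1][0] = (-1)*(2) + (0)*(0) = -2
(AB)[1][1] = (-1)*(-1) + (0)*(-2) = 1
AB = [[4, -6], [-2, 1]]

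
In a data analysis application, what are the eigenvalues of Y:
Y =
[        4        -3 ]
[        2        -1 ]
λ = 1, 2

Solve det(Y - λI) = 0. For a 2×2 matrix the characteristic equation is λ² - (trace)λ + det = 0.
trace(Y) = a + d = 4 - 1 = 3.
det(Y) = a*d - b*c = (4)*(-1) - (-3)*(2) = -4 + 6 = 2.
Characteristic equation: λ² - (3)λ + (2) = 0.
Discriminant = (3)² - 4*(2) = 9 - 8 = 1.
λ = (3 ± √1) / 2 = (3 ± 1) / 2 = 1, 2.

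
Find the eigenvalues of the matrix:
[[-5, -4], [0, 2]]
λ = -5 and λ = 2

Characteristic equation: det(A - λI) = 0
λ² - (trace)λ + (det) = 0
λ² - (-3)λ + (-10) = 0
λ² + 3λ - 10 = 0
Solving: λ = -5, 2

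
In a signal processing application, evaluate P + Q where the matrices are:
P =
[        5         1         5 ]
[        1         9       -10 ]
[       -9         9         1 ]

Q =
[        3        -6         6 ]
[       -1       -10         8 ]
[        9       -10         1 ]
P + Q =
[        8        -5        11 ]
[        0        -1        -2 ]
[        0        -1         2 ]

Matrix addition is elementwise: (P+Q)[i][j] = P[i][j] + Q[i][j].
  (P+Q)[0][0] = (5) + (3) = 8
  (P+Q)[0][1] = (1) + (-6) = -5
  (P+Q)[0][2] = (5) + (6) = 11
  (P+Q)[1][0] = (1) + (-1) = 0
  (P+Q)[1][1] = (9) + (-10) = -1
  (P+Q)[1][2] = (-10) + (8) = -2
  (P+Q)[2][0] = (-9) + (9) = 0
  (P+Q)[2][1] = (9) + (-10) = -1
  (P+Q)[2][2] = (1) + (1) = 2
P + Q =
[        8        -5        11 ]
[        0        -1        -2 ]
[        0        -1         2 ]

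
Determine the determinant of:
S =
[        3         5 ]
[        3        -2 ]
det(S) = -21

For a 2×2 matrix [[a, b], [c, d]], det = a*d - b*c.
det(S) = (3)*(-2) - (5)*(3) = -6 - 15 = -21.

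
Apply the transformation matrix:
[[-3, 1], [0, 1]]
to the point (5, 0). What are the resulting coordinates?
(-15, 0)

Matrix multiplication:
[[-3, 1], [0, 1]] × [5, 0]ᵀ
= [-3×5 + 1×0, 0×5 + 1×0]ᵀ
= [-15.0000, 0.0000]ᵀ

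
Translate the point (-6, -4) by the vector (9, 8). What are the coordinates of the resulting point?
(3, 4)

Translation by (9, 8):
x' = -6 + 9 = 3
y' = -4 + 8 = 4
Homogeneous matrix: [[1, 0, 9], [0, 1, 8], [0, 0, 1]]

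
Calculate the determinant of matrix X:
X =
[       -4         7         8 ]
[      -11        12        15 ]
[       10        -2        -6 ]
det(X) = -28

Expand along row 0 (cofactor expansion): det(X) = a*(e*i - f*h) - b*(d*i - f*g) + c*(d*h - e*g), where the 3×3 is [[a, b, c], [d, e, f], [g, h, i]].
Minor M_00 = (12)*(-6) - (15)*(-2) = -72 + 30 = -42.
Minor M_01 = (-11)*(-6) - (15)*(10) = 66 - 150 = -84.
Minor M_02 = (-11)*(-2) - (12)*(10) = 22 - 120 = -98.
det(X) = (-4)*(-42) - (7)*(-84) + (8)*(-98) = 168 + 588 - 784 = -28.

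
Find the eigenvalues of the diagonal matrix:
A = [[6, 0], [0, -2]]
λ₁ = 6, λ₂ = -2

The characteristic polynomial of A is det(A - λI) = (6 - λ)(-2 - λ) = 0.
The roots are λ = 6 and λ = -2, so the eigenvalues are the diagonal entries.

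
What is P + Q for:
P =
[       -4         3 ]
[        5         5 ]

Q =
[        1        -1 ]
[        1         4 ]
P + Q =
[       -3         2 ]
[        6         9 ]

Matrix addition is elementwise: (P+Q)[i][j] = P[i][j] + Q[i][j].
  (P+Q)[0][0] = (-4) + (1) = -3
  (P+Q)[0][1] = (3) + (-1) = 2
  (P+Q)[1][0] = (5) + (1) = 6
  (P+Q)[1][1] = (5) + (4) = 9
P + Q =
[       -3         2 ]
[        6         9 ]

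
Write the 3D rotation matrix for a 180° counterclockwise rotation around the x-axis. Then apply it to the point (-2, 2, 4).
R = [[1, 0, 0], [0, -1, 0], [0, 0, -1]]; R·(-2, 2, 4) = (-2, -2, -4)

Rotation matrix for 180° around x-axis:
cos(180°) = -1, sin(180°) = 0
R = [[1, 0, 0], [0, -1, 0], [0, 0, -1]]
Apply to (-2, 2, 4): R·[-2, 2, 4]ᵀ = (-2, -2, -4)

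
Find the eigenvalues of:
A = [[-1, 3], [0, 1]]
λ = -1, 1

Solve det(A - λI) = 0. For a 2×2 matrix this is λ² - (trace)λ + det = 0.
trace(A) = -1 + 1 = 0.
det(A) = (-1)*(1) - (3)*(0) = -1 - 0 = -1.
Characteristic equation: λ² - (0)λ + (-1) = 0.
Discriminant: (0)² - 4*(-1) = 0 + 4 = 4.
Roots: λ = (0 ± √4) / 2 = -1, 1.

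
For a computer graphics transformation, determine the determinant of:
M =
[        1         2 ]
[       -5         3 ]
det(M) = 13

For a 2×2 matrix [[a, b], [c, d]], det = a*d - b*c.
det(M) = (1)*(3) - (2)*(-5) = 3 + 10 = 13.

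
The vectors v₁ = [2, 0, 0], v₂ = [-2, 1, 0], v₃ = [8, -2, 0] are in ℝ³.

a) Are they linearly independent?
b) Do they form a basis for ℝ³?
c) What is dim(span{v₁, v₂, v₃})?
Not independent, not a basis, dim(span) = 2

Check whether v₃ can be written as a linear combination of v₁ and v₂.
v₃ = (2)·v₁ + (-2)·v₂ = [8, -2, 0], so the three vectors are linearly dependent.
Thus they do not form a basis for ℝ³, and dim(span{v₁, v₂, v₃}) = 2 (spanned by v₁ and v₂).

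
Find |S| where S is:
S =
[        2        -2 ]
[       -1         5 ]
det(S) = 8

For a 2×2 matrix [[a, b], [c, d]], det = a*d - b*c.
det(S) = (2)*(5) - (-2)*(-1) = 10 - 2 = 8.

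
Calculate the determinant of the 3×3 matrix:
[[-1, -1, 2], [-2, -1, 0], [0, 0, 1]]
-1

Expansion along first row:
det = -1·det([[-1,0],[0,1]]) - -1·det([[-2,0],[0,1]]) + 2·det([[-2,-1],[0,0]])
    = -1·(-1·1 - 0·0) - -1·(-2·1 - 0·0) + 2·(-2·0 - -1·0)
    = -1·-1 - -1·-2 + 2·0
    = 1 + -2 + 0 = -1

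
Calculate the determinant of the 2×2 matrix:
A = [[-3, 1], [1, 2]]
-7

For A = [[a, b], [c, d]], det(A) = a*d - b*c.
det(A) = (-3)*(2) - (1)*(1) = -6 - 1 = -7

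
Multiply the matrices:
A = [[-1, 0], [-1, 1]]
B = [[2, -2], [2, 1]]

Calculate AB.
[[-2, 2], [0, 3]]

Each entry (i,j) of AB = sum over k of A[i][k]*B[k][j].
(AB)[0][0] = (-1)*(2) + (0)*(2) = -2
(AB)[0][1] = (-1)*(-2) + (0)*(1) = 2
(AB)[1][0] = (-1)*(2) + (1)*(2) = 0
(AB)[1][1] = (-1)*(-2) + (1)*(1) = 3
AB = [[-2, 2], [0, 3]]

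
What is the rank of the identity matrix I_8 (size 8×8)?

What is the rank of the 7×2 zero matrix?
rank(I_8) = 8, rank(0) = 0

The identity I_8 has 8 columns that are the standard basis vectors e_1, …, e_8. These are linearly independent, so all 8 columns are pivots and rank(I_8) = 8.
The 7×2 zero matrix has every entry zero, so every row is the zero row and there are no pivots; rank(0) = 0.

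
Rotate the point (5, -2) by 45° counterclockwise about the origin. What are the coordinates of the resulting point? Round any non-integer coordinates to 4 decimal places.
(4.9497, 2.1213)

Rotation matrix R(θ) = [[cos θ, -sin θ], [sin θ, cos θ]]; for θ = 45°:
R = [[√2/2, -√2/2], [√2/2, √2/2]]
Result: R × [5, -2]ᵀ = [√2/2·5 + (-√2/2)·-2, √2/2·5 + (√2/2)·-2]ᵀ = (4.9497, 2.1213)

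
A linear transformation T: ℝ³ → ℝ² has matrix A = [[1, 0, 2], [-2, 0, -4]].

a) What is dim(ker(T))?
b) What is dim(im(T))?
dim(ker) = 2, dim(im) = 1

Observe that row 2 = -2 × row 1 (so the rows are linearly dependent).
Thus rank(A) = 1 (only one linearly independent row).
dim(im(T)) = rank(A) = 1.
By the rank-nullity theorem applied to T: ℝ³ → ℝ², rank(A) + nullity(A) = 3 (the domain dimension), so dim(ker(T)) = 3 - 1 = 2.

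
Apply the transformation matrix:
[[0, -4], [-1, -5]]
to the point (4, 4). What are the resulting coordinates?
(-16, -24)

Matrix multiplication:
[[0, -4], [-1, -5]] × [4, 4]ᵀ
= [0×4 + -4×4, -1×4 + -5×4]ᵀ
= [-16.0000, -24.0000]ᵀ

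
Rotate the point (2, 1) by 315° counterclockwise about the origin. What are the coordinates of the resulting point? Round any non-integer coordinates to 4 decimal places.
(2.1213, -0.7071)

Rotation matrix R(θ) = [[cos θ, -sin θ], [sin θ, cos θ]]; for θ = 315°:
R = [[√2/2, √2/2], [-√2/2, √2/2]]
Result: R × [2, 1]ᵀ = [√2/2·2 + (√2/2)·1, -√2/2·2 + (√2/2)·1]ᵀ = (2.1213, -0.7071)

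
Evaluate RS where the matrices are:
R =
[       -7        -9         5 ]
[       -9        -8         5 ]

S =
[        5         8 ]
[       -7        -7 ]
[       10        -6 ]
RS =
[       78       -23 ]
[       61       -46 ]

Matrix multiplication: (RS)[i][j] = sum over k of R[i][k] * S[k][j].
  (RS)[0][0] = (-7)*(5) + (-9)*(-7) + (5)*(10) = 78
  (RS)[0][1] = (-7)*(8) + (-9)*(-7) + (5)*(-6) = -23
  (RS)[1][0] = (-9)*(5) + (-8)*(-7) + (5)*(10) = 61
  (RS)[1][1] = (-9)*(8) + (-8)*(-7) + (5)*(-6) = -46
RS =
[       78       -23 ]
[       61       -46 ]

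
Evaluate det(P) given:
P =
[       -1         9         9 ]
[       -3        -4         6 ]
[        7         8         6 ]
det(P) = 648

Expand along row 0 (cofactor expansion): det(P) = a*(e*i - f*h) - b*(d*i - f*g) + c*(d*h - e*g), where the 3×3 is [[a, b, c], [d, e, f], [g, h, i]].
Minor M_00 = (-4)*(6) - (6)*(8) = -24 - 48 = -72.
Minor M_01 = (-3)*(6) - (6)*(7) = -18 - 42 = -60.
Minor M_02 = (-3)*(8) - (-4)*(7) = -24 + 28 = 4.
det(P) = (-1)*(-72) - (9)*(-60) + (9)*(4) = 72 + 540 + 36 = 648.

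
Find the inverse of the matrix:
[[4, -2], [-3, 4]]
[[2/5, 1/5], [3/10, 2/5]]

For [[a,b],[c,d]], inverse = (1/det)·[[d,-b],[-c,a]]
det = 4·4 - -2·-3 = 10
Inverse = (1/10)·[[4, 2], [3, 4]]
        = [[2/5, 1/5], [3/10, 2/5]]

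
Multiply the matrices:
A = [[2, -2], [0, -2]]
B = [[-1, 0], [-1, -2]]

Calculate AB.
[[0, 4], [2, 4]]

Each entry (i,j) of AB = sum over k of A[i][k]*B[k][j].
(AB)[0][0] = (2)*(-1) + (-2)*(-1) = 0
(AB)[0][1] = (2)*(0) + (-2)*(-2) = 4
(AB)[1][0] = (0)*(-1) + (-2)*(-1) = 2
(AB)[1][1] = (0)*(0) + (-2)*(-2) = 4
AB = [[0, 4], [2, 4]]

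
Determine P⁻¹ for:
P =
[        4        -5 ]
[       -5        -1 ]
det(P) = -29
P⁻¹ =
[     1/29     -5/29 ]
[    -5/29     -4/29 ]

For a 2×2 matrix P = [[a, b], [c, d]] with det(P) ≠ 0, P⁻¹ = (1/det(P)) * [[d, -b], [-c, a]].
det(P) = (4)*(-1) - (-5)*(-5) = -4 - 25 = -29.
P⁻¹ = (1/-29) * [[-1, 5], [5, 4]].
Dividing each entry by -29 and reducing:
P⁻¹ =
[     1/29     -5/29 ]
[    -5/29     -4/29 ]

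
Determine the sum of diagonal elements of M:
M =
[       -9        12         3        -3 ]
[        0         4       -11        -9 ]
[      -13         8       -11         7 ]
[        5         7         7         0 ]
tr(M) = -9 + 4 - 11 + 0 = -16

The trace of a square matrix is the sum of its diagonal entries.
Diagonal entries of M: M[0][0] = -9, M[1][1] = 4, M[2][2] = -11, M[3][3] = 0.
tr(M) = -9 + 4 - 11 + 0 = -16.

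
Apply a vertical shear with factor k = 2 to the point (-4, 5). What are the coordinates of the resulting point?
(-4, -3)

Shear matrix for vertical shear with factor k = 2:
[[1, 0], [2, 1]]
Result: (-4, 5) → (-4, -3)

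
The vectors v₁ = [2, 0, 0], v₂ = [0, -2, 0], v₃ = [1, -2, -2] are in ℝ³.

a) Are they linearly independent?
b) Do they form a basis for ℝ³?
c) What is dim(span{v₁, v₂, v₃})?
Yes independent, yes basis, dim = 3

Stack v₁, v₂, v₃ as rows of a 3×3 matrix.
[[2, 0, 0]; [0, -2, 0]; [1, -2, -2]] is already lower triangular with nonzero diagonal entries (2, -2, -2), so its determinant is the product of the diagonal entries, det = (2)·(-2)·(-2) = 8 ≠ 0, and the rows are linearly independent.
Three linearly independent vectors in ℝ³ form a basis for ℝ³, so dim(span{v₁,v₂,v₃}) = 3.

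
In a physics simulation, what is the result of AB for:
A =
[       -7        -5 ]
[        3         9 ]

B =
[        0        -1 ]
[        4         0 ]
AB =
[      -20         7 ]
[       36        -3 ]

Matrix multiplication: (AB)[i][j] = sum over k of A[i][k] * B[k][j].
  (AB)[0][0] = (-7)*(0) + (-5)*(4) = -20
  (AB)[0][1] = (-7)*(-1) + (-5)*(0) = 7
  (AB)[1][0] = (3)*(0) + (9)*(4) = 36
  (AB)[1][1] = (3)*(-1) + (9)*(0) = -3
AB =
[      -20         7 ]
[       36        -3 ]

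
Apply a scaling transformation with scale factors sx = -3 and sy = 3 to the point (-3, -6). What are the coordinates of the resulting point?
(9, -18)

Scaling matrix:
[[-3, 0], [0, 3]]
Result: (-3 × -3, -6 × 3) = (9, -18)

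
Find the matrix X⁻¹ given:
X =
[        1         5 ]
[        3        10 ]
det(X) = -5
X⁻¹ =
[       -2         1 ]
[      3/5      -1/5 ]

For a 2×2 matrix X = [[a, b], [c, d]] with det(X) ≠ 0, X⁻¹ = (1/det(X)) * [[d, -b], [-c, a]].
det(X) = (1)*(10) - (5)*(3) = 10 - 15 = -5.
X⁻¹ = (1/-5) * [[10, -5], [-3, 1]].
Dividing each entry by -5 and reducing:
X⁻¹ =
[       -2         1 ]
[      3/5      -1/5 ]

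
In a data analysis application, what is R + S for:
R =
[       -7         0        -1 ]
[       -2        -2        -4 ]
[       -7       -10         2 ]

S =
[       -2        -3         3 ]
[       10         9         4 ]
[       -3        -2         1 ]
R + S =
[       -9        -3         2 ]
[        8         7         0 ]
[      -10       -12         3 ]

Matrix addition is elementwise: (R+S)[i][j] = R[i][j] + S[i][j].
  (R+S)[0][0] = (-7) + (-2) = -9
  (R+S)[0][1] = (0) + (-3) = -3
  (R+S)[0][2] = (-1) + (3) = 2
  (R+S)[1][0] = (-2) + (10) = 8
  (R+S)[1][1] = (-2) + (9) = 7
  (R+S)[1][2] = (-4) + (4) = 0
  (R+S)[2][0] = (-7) + (-3) = -10
  (R+S)[2][1] = (-10) + (-2) = -12
  (R+S)[2][2] = (2) + (1) = 3
R + S =
[       -9        -3         2 ]
[        8         7         0 ]
[      -10       -12         3 ]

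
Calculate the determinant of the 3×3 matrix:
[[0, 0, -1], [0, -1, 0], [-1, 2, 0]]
1

Expansion along first row:
det = 0·det([[-1,0],[2,0]]) - 0·det([[0,0],[-1,0]]) + -1·det([[0,-1],[-1,2]])
    = 0·(-1·0 - 0·2) - 0·(0·0 - 0·-1) + -1·(0·2 - -1·-1)
    = 0·0 - 0·0 + -1·-1
    = 0 + 0 + 1 = 1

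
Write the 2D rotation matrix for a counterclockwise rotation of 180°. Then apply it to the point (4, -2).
R = [[-1, 0], [0, -1]]; R·(4, -2) = (-4, 2)

Rotation matrix formula: R(θ) = [[cos θ, -sin θ], [sin θ, cos θ]]
For θ = 180°:
cos(180°) = -1
sin(180°) = 0
R = [[-1, 0], [0, -1]]
Apply to (4, -2): [-1·4 + (0)·-2, 0·4 + -1·-2] = (-4, 2)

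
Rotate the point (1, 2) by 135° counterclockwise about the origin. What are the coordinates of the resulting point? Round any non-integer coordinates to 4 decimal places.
(-2.1213, -0.7071)

Rotation matrix R(θ) = [[cos θ, -sin θ], [sin θ, cos θ]]; for θ = 135°:
R = [[-√2/2, -√2/2], [√2/2, -√2/2]]
Result: R × [1, 2]ᵀ = [-√2/2·1 + (-√2/2)·2, √2/2·1 + (-√2/2)·2]ᵀ = (-2.1213, -0.7071)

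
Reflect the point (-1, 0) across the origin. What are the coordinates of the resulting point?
(1, 0)

Reflection across origin: (-1, 0) → (1, 0)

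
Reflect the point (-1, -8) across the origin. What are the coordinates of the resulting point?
(1, 8)

Reflection across origin: (-1, -8) → (1, 8)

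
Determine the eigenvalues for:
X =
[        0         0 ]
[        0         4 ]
λ = 0, 4

Solve det(X - λI) = 0. For a 2×2 matrix the characteristic equation is λ² - (trace)λ + det = 0.
trace(X) = a + d = 0 + 4 = 4.
det(X) = a*d - b*c = (0)*(4) - (0)*(0) = 0 - 0 = 0.
Characteristic equation: λ² - (4)λ + (0) = 0.
Discriminant = (4)² - 4*(0) = 16 - 0 = 16.
λ = (4 ± √16) / 2 = (4 ± 4) / 2 = 0, 4.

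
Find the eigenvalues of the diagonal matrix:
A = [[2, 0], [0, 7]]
λ₁ = 2, λ₂ = 7

The characteristic polynomial of A is det(A - λI) = (2 - λ)(7 - λ) = 0.
The roots are λ = 2 and λ = 7, so the eigenvalues are the diagonal entries.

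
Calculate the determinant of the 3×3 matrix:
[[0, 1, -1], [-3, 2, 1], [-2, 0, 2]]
0

Expansion along first row:
det = 0·det([[2,1],[0,2]]) - 1·det([[-3,1],[-2,2]]) + -1·det([[-3,2],[-2,0]])
    = 0·(2·2 - 1·0) - 1·(-3·2 - 1·-2) + -1·(-3·0 - 2·-2)
    = 0·4 - 1·-4 + -1·4
    = 0 + 4 + -4 = 0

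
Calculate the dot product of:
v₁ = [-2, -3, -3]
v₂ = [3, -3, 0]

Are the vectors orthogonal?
3, No

The dot product is the sum of products of corresponding components.
v₁·v₂ = (-2)*(3) + (-3)*(-3) + (-3)*(0) = -6 + 9 + 0 = 3.
Two vectors are orthogonal iff their dot product is 0; here the dot product is 3, so the vectors are not orthogonal.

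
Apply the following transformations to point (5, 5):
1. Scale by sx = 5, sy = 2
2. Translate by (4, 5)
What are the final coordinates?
(29, 15)

Step 1: Scale (5, 5) by (sx, sy) = (5, 2) → (25, 10)
Step 2: Translate by (4, 5) → (29, 15)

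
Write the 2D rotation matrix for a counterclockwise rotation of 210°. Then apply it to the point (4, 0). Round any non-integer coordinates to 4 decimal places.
R = [[-√3/2, 1/2], [-1/2, -√3/2]]; R·(4, 0) = (-3.4641, -2.0000)

Rotation matrix formula: R(θ) = [[cos θ, -sin θ], [sin θ, cos θ]]
For θ = 210°:
cos(210°) = -√3/2
sin(210°) = -1/2
R = [[-√3/2, 1/2], [-1/2, -√3/2]]
Apply to (4, 0): [-√3/2·4 + (1/2)·0, -1/2·4 + -√3/2·0] = (-3.4641, -2.0000)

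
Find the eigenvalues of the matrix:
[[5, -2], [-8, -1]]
λ = -3 and λ = 7

Characteristic equation: det(A - λI) = 0
λ² - (trace)λ + (det) = 0
λ² - (4)λ + (-21) = 0
λ² - 4λ - 21 = 0
Solving: λ = -3, 7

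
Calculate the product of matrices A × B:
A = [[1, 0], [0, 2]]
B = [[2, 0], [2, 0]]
[[2, 0], [4, 0]]

Matrix multiplication:
C[0][0] = 1×2 + 0×2 = 2
C[0][1] = 1×0 + 0×0 = 0
C[1][0] = 0×2 + 2×2 = 4
C[1][1] = 0×0 + 2×0 = 0
Result: [[2, 0], [4, 0]]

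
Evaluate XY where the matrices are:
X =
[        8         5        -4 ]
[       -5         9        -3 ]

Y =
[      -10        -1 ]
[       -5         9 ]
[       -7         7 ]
XY =
[      -77         9 ]
[       26        65 ]

Matrix multiplication: (XY)[i][j] = sum over k of X[i][k] * Y[k][j].
  (XY)[0][0] = (8)*(-10) + (5)*(-5) + (-4)*(-7) = -77
  (XY)[0][1] = (8)*(-1) + (5)*(9) + (-4)*(7) = 9
  (XY)[1][0] = (-5)*(-10) + (9)*(-5) + (-3)*(-7) = 26
  (XY)[1][1] = (-5)*(-1) + (9)*(9) + (-3)*(7) = 65
XY =
[      -77         9 ]
[       26        65 ]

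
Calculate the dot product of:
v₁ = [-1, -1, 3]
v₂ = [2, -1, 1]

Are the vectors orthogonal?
2, No

The dot product is the sum of products of corresponding components.
v₁·v₂ = (-1)*(2) + (-1)*(-1) + (3)*(1) = -2 + 1 + 3 = 2.
Two vectors are orthogonal iff their dot product is 0; here the dot product is 2, so the vectors are not orthogonal.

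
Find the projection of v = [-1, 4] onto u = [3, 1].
[3/10, 1/10]

The projection of v onto u is proj_u(v) = ((v·u) / (u·u)) · u.
v·u = (-1)*(3) + (4)*(1) = 1.
u·u = (3)*(3) + (1)*(1) = 10.
coefficient = 1 / 10 = 1/10.
proj_u(v) = 1/10 · [3, 1] = [3/10, 1/10].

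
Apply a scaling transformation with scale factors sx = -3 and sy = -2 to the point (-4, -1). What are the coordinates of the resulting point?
(12, 2)

Scaling matrix:
[[-3, 0], [0, -2]]
Result: (-4 × -3, -1 × -2) = (12, 2)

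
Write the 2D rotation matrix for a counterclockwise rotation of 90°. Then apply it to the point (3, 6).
R = [[0, -1], [1, 0]]; R·(3, 6) = (-6, 3)

Rotation matrix formula: R(θ) = [[cos θ, -sin θ], [sin θ, cos θ]]
For θ = 90°:
cos(90°) = 0
sin(90°) = 1
R = [[0, -1], [1, 0]]
Apply to (3, 6): [0·3 + (-1)·6, 1·3 + 0·6] = (-6, 3)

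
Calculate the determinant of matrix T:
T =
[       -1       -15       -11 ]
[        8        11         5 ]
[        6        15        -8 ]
det(T) = -1841

Expand along row 0 (cofactor expansion): det(T) = a*(e*i - f*h) - b*(d*i - f*g) + c*(d*h - e*g), where the 3×3 is [[a, b, c], [d, e, f], [g, h, i]].
Minor M_00 = (11)*(-8) - (5)*(15) = -88 - 75 = -163.
Minor M_01 = (8)*(-8) - (5)*(6) = -64 - 30 = -94.
Minor M_02 = (8)*(15) - (11)*(6) = 120 - 66 = 54.
det(T) = (-1)*(-163) - (-15)*(-94) + (-11)*(54) = 163 - 1410 - 594 = -1841.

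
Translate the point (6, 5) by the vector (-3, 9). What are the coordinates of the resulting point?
(3, 14)

Translation by (-3, 9):
x' = 6 + -3 = 3
y' = 5 + 9 = 14
Homogeneous matrix: [[1, 0, -3], [0, 1, 9], [0, 0, 1]]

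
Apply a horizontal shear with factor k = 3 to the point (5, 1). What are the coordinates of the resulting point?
(8, 1)

Shear matrix for horizontal shear with factor k = 3:
[[1, 3], [0, 1]]
Result: (5, 1) → (8, 1)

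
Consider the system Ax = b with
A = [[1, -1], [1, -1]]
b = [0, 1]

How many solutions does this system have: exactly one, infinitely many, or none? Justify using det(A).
No solution

det(A) = (1)*(-1) - (-1)*(1) = 0, so A is singular.
The column space of A is span(column 1) = span([1, 1]).
b = [0, 1] is not a scalar multiple of column 1, so b ∉ column space and the system is inconsistent — no solution.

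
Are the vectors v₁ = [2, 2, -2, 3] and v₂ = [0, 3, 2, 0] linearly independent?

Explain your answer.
Yes, linearly independent

Two vectors are linearly dependent iff one is a scalar multiple of the other.
No single scalar k satisfies v₂ = k·v₁ (the ratios of corresponding entries disagree), so v₁ and v₂ are linearly independent.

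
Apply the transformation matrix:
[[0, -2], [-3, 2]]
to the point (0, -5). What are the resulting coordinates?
(10, -10)

Matrix multiplication:
[[0, -2], [-3, 2]] × [0, -5]ᵀ
= [0×0 + -2×-5, -3×0 + 2×-5]ᵀ
= [10.0000, -10.0000]ᵀ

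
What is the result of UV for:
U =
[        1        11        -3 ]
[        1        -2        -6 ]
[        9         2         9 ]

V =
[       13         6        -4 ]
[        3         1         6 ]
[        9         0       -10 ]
UV =
[       19        17        92 ]
[      -47         4        44 ]
[      204        56      -114 ]

Matrix multiplication: (UV)[i][j] = sum over k of U[i][k] * V[k][j].
  (UV)[0][0] = (1)*(13) + (11)*(3) + (-3)*(9) = 19
  (UV)[0][1] = (1)*(6) + (11)*(1) + (-3)*(0) = 17
  (UV)[0][2] = (1)*(-4) + (11)*(6) + (-3)*(-10) = 92
  (UV)[1][0] = (1)*(13) + (-2)*(3) + (-6)*(9) = -47
  (UV)[1][1] = (1)*(6) + (-2)*(1) + (-6)*(0) = 4
  (UV)[1][2] = (1)*(-4) + (-2)*(6) + (-6)*(-10) = 44
  (UV)[2][0] = (9)*(13) + (2)*(3) + (9)*(9) = 204
  (UV)[2][1] = (9)*(6) + (2)*(1) + (9)*(0) = 56
  (UV)[2][2] = (9)*(-4) + (2)*(6) + (9)*(-10) = -114
UV =
[       19        17        92 ]
[      -47         4        44 ]
[      204        56      -114 ]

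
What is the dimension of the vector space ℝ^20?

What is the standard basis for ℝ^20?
Dimension = 20; standard basis = {e_1, e_2, e_3, …, e_20}

ℝ^20 is the space of 20-tuples of real numbers; its dimension is 20.
The standard basis consists of 20 vectors: e_1, e_2, e_3, …, e_20, where e_i is the vector with 1 in position i and 0 elsewhere.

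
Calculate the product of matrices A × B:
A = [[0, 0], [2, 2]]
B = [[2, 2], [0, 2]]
[[0, 0], [4, 8]]

Matrix multiplication:
C[0][0] = 0×2 + 0×0 = 0
C[0][1] = 0×2 + 0×2 = 0
C[1][0] = 2×2 + 2×0 = 4
C[1][1] = 2×2 + 2×2 = 8
Result: [[0, 0], [4, 8]]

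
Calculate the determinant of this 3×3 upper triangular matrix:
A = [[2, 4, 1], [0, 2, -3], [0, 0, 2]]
8

The determinant of a triangular matrix is the product of its diagonal entries (the off-diagonal entries above the diagonal do not affect it).
det(A) = (2) * (2) * (2) = 8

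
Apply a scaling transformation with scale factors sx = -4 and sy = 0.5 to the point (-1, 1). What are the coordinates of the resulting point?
(4, 0.5)

Scaling matrix:
[[-4, 0], [0, 0.50]]
Result: (-1 × -4, 1 × 0.5) = (4, 0.5)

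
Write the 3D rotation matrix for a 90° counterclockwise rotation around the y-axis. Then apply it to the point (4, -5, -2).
R = [[0, 0, 1], [0, 1, 0], [-1, 0, 0]]; R·(4, -5, -2) = (-2, -5, -4)

Rotation matrix for 90° around y-axis:
cos(90°) = 0, sin(90°) = 1
R = [[0, 0, 1], [0, 1, 0], [-1, 0, 0]]
Apply to (4, -5, -2): R·[4, -5, -2]ᵀ = (-2, -5, -4)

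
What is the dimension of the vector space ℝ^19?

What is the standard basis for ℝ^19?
Dimension = 19; standard basis = {e_1, e_2, e_3, …, e_19}

ℝ^19 is the space of 19-tuples of real numbers; its dimension is 19.
The standard basis consists of 19 vectors: e_1, e_2, e_3, …, e_19, where e_i is the vector with 1 in position i and 0 elsewhere.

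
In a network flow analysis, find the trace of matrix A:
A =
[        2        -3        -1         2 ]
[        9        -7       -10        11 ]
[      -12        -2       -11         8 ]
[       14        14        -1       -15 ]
tr(A) = 2 - 7 - 11 - 15 = -31

The trace of a square matrix is the sum of its diagonal entries.
Diagonal entries of A: A[0][0] = 2, A[1][1] = -7, A[2][2] = -11, A[3][3] = -15.
tr(A) = 2 - 7 - 11 - 15 = -31.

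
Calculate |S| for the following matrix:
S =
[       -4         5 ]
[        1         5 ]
det(S) = -25

For a 2×2 matrix [[a, b], [c, d]], det = a*d - b*c.
det(S) = (-4)*(5) - (5)*(1) = -20 - 5 = -25.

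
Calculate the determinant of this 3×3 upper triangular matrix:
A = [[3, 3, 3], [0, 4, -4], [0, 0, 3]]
36

The determinant of a triangular matrix is the product of its diagonal entries (the off-diagonal entries above the diagonal do not affect it).
det(A) = (3) * (4) * (3) = 36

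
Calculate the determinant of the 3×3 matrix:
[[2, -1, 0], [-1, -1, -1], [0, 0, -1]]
3

Expansion along first row:
det = 2·det([[-1,-1],[0,-1]]) - -1·det([[-1,-1],[0,-1]]) + 0·det([[-1,-1],[0,0]])
    = 2·(-1·-1 - -1·0) - -1·(-1·-1 - -1·0) + 0·(-1·0 - -1·0)
    = 2·1 - -1·1 + 0·0
    = 2 + 1 + 0 = 3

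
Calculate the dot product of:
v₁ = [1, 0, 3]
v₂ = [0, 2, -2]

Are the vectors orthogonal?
-6, No

The dot product is the sum of products of corresponding components.
v₁·v₂ = (1)*(0) + (0)*(2) + (3)*(-2) = 0 + 0 - 6 = -6.
Two vectors are orthogonal iff their dot product is 0; here the dot product is -6, so the vectors are not orthogonal.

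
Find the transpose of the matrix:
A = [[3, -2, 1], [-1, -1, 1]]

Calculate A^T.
[[3, -1], [-2, -1], [1, 1]]

The transpose sends entry (i,j) to (j,i); rows become columns.
Row 0 of A: [3, -2, 1] -> column 0 of A^T.
Row 1 of A: [-1, -1, 1] -> column 1 of A^T.
A^T = [[3, -1], [-2, -1], [1, 1]]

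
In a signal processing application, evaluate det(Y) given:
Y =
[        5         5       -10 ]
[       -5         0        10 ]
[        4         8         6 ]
det(Y) = 350

Expand along row 0 (cofactor expansion): det(Y) = a*(e*i - f*h) - b*(d*i - f*g) + c*(d*h - e*g), where the 3×3 is [[a, b, c], [d, e, f], [g, h, i]].
Minor M_00 = (0)*(6) - (10)*(8) = 0 - 80 = -80.
Minor M_01 = (-5)*(6) - (10)*(4) = -30 - 40 = -70.
Minor M_02 = (-5)*(8) - (0)*(4) = -40 - 0 = -40.
det(Y) = (5)*(-80) - (5)*(-70) + (-10)*(-40) = -400 + 350 + 400 = 350.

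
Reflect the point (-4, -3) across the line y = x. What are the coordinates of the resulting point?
(-3, -4)

Reflection across line y = x: (-4, -3) → (-3, -4)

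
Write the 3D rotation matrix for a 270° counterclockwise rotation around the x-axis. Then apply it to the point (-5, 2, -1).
R = [[1, 0, 0], [0, 0, 1], [0, -1, 0]]; R·(-5, 2, -1) = (-5, -1, -2)

Rotation matrix for 270° around x-axis:
cos(270°) = 0, sin(270°) = -1
R = [[1, 0, 0], [0, 0, 1], [0, -1, 0]]
Apply to (-5, 2, -1): R·[-5, 2, -1]ᵀ = (-5, -1, -2)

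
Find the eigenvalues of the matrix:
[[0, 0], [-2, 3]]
λ = 0 and λ = 3

Characteristic equation: det(A - λI) = 0
λ² - (trace)λ + (det) = 0
λ² - (3)λ + (0) = 0
λ² - 3λ + 0 = 0
Solving: λ = 0, 3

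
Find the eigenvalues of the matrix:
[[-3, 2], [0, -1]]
λ = -3 and λ = -1

Characteristic equation: det(A - λI) = 0
λ² - (trace)λ + (det) = 0
λ² - (-4)λ + (3) = 0
λ² + 4λ + 3 = 0
Solving: λ = -3, -1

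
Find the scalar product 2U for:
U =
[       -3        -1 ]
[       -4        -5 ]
2U =
[       -6        -2 ]
[       -8       -10 ]

Scalar multiplication is elementwise: (2U)[i][j] = 2 * U[i][j].
  (2U)[0][0] = 2 * (-3) = -6
  (2U)[0][1] = 2 * (-1) = -2
  (2U)[1][0] = 2 * (-4) = -8
  (2U)[1][1] = 2 * (-5) = -10
2U =
[       -6        -2 ]
[       -8       -10 ]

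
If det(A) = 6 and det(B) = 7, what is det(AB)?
42

Use the multiplicative property of determinants: det(AB) = det(A)*det(B).
det(AB) = (6)*(7) = 42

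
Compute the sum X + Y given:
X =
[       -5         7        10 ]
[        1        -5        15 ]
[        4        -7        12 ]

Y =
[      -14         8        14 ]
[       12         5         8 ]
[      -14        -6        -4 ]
X + Y =
[      -19        15        24 ]
[       13         0        23 ]
[      -10       -13         8 ]

Matrix addition is elementwise: (X+Y)[i][j] = X[i][j] + Y[i][j].
  (X+Y)[0][0] = (-5) + (-14) = -19
  (X+Y)[0][1] = (7) + (8) = 15
  (X+Y)[0][2] = (10) + (14) = 24
  (X+Y)[1][0] = (1) + (12) = 13
  (X+Y)[1][1] = (-5) + (5) = 0
  (X+Y)[1][2] = (15) + (8) = 23
  (X+Y)[2][0] = (4) + (-14) = -10
  (X+Y)[2][1] = (-7) + (-6) = -13
  (X+Y)[2][2] = (12) + (-4) = 8
X + Y =
[      -19        15        24 ]
[       13         0        23 ]
[      -10       -13         8 ]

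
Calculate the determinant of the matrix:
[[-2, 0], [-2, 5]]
-10

For a 2×2 matrix [[a, b], [c, d]], det = ad - bc
det = (-2)(5) - (0)(-2) = -10 - 0 = -10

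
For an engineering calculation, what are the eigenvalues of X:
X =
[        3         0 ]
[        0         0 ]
λ = 0, 3

Solve det(X - λI) = 0. For a 2×2 matrix the characteristic equation is λ² - (trace)λ + det = 0.
trace(X) = a + d = 3 + 0 = 3.
det(X) = a*d - b*c = (3)*(0) - (0)*(0) = 0 - 0 = 0.
Characteristic equation: λ² - (3)λ + (0) = 0.
Discriminant = (3)² - 4*(0) = 9 - 0 = 9.
λ = (3 ± √9) / 2 = (3 ± 3) / 2 = 0, 3.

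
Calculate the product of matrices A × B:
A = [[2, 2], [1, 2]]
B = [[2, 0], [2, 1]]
[[8, 2], [6, 2]]

Matrix multiplication:
C[0][0] = 2×2 + 2×2 = 8
C[0][1] = 2×0 + 2×1 = 2
C[1][0] = 1×2 + 2×2 = 6
C[1][1] = 1×0 + 2×1 = 2
Result: [[8, 2], [6, 2]]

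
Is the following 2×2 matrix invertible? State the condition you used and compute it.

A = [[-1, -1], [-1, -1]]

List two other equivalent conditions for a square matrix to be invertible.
No, not invertible; det(A) = 0 (two rows are equal, so the rows are linearly dependent). Equivalent conditions (failing for this A): rank(A) < 2; Ax = 0 has non-trivial solutions; 0 is an eigenvalue; the columns are linearly dependent.

To check invertibility, compute det(A).
In this matrix, row 0 and the last row are identical, so one row is a scalar multiple of another and the rows are linearly dependent.
A matrix with linearly dependent rows has det = 0 and is not invertible.
Equivalent failed conditions:
- rank(A) < 2.
- Ax = 0 has non-trivial solutions.
- 0 is an eigenvalue.
- The columns are linearly dependent.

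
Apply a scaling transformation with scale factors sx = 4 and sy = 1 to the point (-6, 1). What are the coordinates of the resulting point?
(-24, 1)

Scaling matrix:
[[4, 0], [0, 1]]
Result: (-6 × 4, 1 × 1) = (-24, 1)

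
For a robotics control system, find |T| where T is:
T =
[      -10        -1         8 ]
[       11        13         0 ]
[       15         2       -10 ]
det(T) = -194

Expand along row 0 (cofactor expansion): det(T) = a*(e*i - f*h) - b*(d*i - f*g) + c*(d*h - e*g), where the 3×3 is [[a, b, c], [d, e, f], [g, h, i]].
Minor M_00 = (13)*(-10) - (0)*(2) = -130 - 0 = -130.
Minor M_01 = (11)*(-10) - (0)*(15) = -110 - 0 = -110.
Minor M_02 = (11)*(2) - (13)*(15) = 22 - 195 = -173.
det(T) = (-10)*(-130) - (-1)*(-110) + (8)*(-173) = 1300 - 110 - 1384 = -194.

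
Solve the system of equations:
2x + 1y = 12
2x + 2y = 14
x = 5, y = 2

Use elimination (row reduction):
Equation 1: 2x + 1y = 12.
Equation 2: 2x + 2y = 14.
Multiply Eq1 by 2 and Eq2 by 2: 4x + 2y = 24;  4x + 4y = 28.
Subtract: (2)y = 4, so y = 2.
Back-substitute into Eq1: 2x + 1*(2) = 12, so x = 5.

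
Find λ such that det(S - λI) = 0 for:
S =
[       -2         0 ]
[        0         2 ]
λ = -2, 2

Solve det(S - λI) = 0. For a 2×2 matrix the characteristic equation is λ² - (trace)λ + det = 0.
trace(S) = a + d = -2 + 2 = 0.
det(S) = a*d - b*c = (-2)*(2) - (0)*(0) = -4 - 0 = -4.
Characteristic equation: λ² - (0)λ + (-4) = 0.
Discriminant = (0)² - 4*(-4) = 0 + 16 = 16.
λ = (0 ± √16) / 2 = (0 ± 4) / 2 = -2, 2.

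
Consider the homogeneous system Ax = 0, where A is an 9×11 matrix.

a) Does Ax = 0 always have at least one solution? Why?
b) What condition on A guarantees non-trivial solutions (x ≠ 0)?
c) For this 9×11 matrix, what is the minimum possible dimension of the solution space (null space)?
a) Yes, x = 0 is always a solution. b) When A has linearly dependent columns (rank < n). c) Minimum nullity = 2.

a) x = 0 satisfies A·0 = 0, so the zero vector is always a solution.
b) Non-trivial solutions exist iff the columns of A are linearly dependent, equivalently rank(A) < n (the number of columns).
c) By rank-nullity, rank(A) + nullity(A) = n = 11. Since A has only 9 rows, rank(A) ≤ 9, so nullity(A) ≥ 11 - 9 = 2.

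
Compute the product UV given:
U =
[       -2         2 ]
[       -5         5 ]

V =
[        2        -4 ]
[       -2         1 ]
UV =
[       -8        10 ]
[      -20        25 ]

Matrix multiplication: (UV)[i][j] = sum over k of U[i][k] * V[k][j].
  (UV)[0][0] = (-2)*(2) + (2)*(-2) = -8
  (UV)[0][1] = (-2)*(-4) + (2)*(1) = 10
  (UV)[1][0] = (-5)*(2) + (5)*(-2) = -20
  (UV)[1][1] = (-5)*(-4) + (5)*(1) = 25
UV =
[       -8        10 ]
[      -20        25 ]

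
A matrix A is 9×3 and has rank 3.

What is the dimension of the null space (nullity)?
0

The rank-nullity theorem for an m×n matrix states:
rank(A) + nullity(A) = n (the number of columns).
Here n = 3 and rank(A) = 3, so nullity(A) = 3 - 3 = 0.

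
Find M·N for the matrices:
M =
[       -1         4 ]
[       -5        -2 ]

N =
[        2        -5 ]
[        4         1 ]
MN =
[       14         9 ]
[      -18        23 ]

Matrix multiplication: (MN)[i][j] = sum over k of M[i][k] * N[k][j].
  (MN)[0][0] = (-1)*(2) + (4)*(4) = 14
  (MN)[0][1] = (-1)*(-5) + (4)*(1) = 9
  (MN)[1][0] = (-5)*(2) + (-2)*(4) = -18
  (MN)[1][1] = (-5)*(-5) + (-2)*(1) = 23
MN =
[       14         9 ]
[      -18        23 ]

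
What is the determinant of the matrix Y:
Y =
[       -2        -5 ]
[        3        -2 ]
det(Y) = 19

For a 2×2 matrix [[a, b], [c, d]], det = a*d - b*c.
det(Y) = (-2)*(-2) - (-5)*(3) = 4 + 15 = 19.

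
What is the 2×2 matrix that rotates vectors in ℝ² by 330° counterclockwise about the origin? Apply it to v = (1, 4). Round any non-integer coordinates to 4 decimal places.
R = [[√3/2, 1/2], [-1/2, √3/2]]; R·v = (2.8660, 2.9641)

A counterclockwise rotation by angle θ in ℝ² has matrix R(θ) = [[cos θ, -sin θ], [sin θ, cos θ]].
For θ = 330°: cos θ = √3/2, sin θ = -1/2.
R(330°) = [[√3/2, 1/2], [-1/2, √3/2]].
R·v = [√3/2·1 + (1/2)·4, -1/2·1 + √3/2·4] = (2.8660, 2.9641).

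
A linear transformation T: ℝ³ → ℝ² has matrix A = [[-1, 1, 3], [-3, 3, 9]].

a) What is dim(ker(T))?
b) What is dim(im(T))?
dim(ker) = 2, dim(im) = 1

Observe that row 2 = 3 × row 1 (so the rows are linearly dependent).
Thus rank(A) = 1 (only one linearly independent row).
dim(im(T)) = rank(A) = 1.
By the rank-nullity theorem applied to T: ℝ³ → ℝ², rank(A) + nullity(A) = 3 (the domain dimension), so dim(ker(T)) = 3 - 1 = 2.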